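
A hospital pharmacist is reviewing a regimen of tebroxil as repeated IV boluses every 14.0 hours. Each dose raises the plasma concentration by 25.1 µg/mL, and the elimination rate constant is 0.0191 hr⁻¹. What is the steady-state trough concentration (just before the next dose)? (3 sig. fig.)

81.9 µg/mL

Fraction remaining after one interval: e^(−kτ) = e^(−0.01910 × 14.0) = 0.7654
R = 1 / (1 − 0.7654) = 4.262
Css,max = 25.1 × 4.262 = 107.0 µg/mL
Css,min = Css,max × e^(−kτ) = 107.0 × 0.7654 ≈ 81.9 µg/mL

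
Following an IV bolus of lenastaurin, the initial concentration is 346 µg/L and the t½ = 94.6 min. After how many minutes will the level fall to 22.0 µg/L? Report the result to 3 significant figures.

376 minutes

k = ln 2 / 94.6 = 0.007327 min⁻¹
C(t) = C₀ e^(−kt)  ⇒  t = ln(C₀/C) / k
t = ln(346/22.0) / 0.007327 = 2.755 / 0.007327 ≈ 376 minutes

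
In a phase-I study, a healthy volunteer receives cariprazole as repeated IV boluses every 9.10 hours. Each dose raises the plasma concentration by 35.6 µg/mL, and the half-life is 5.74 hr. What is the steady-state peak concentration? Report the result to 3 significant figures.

53.4 µg/mL

k = ln 2 / 5.74 = 0.1208 hr⁻¹
Fraction remaining after one interval: e^(−kτ) = e^(−0.1208 × 9.10) = 0.3332
R = 1 / (1 − 0.3332) = 1.500
Css,max = 35.6 × 1.500 ≈ 53.4 µg/mL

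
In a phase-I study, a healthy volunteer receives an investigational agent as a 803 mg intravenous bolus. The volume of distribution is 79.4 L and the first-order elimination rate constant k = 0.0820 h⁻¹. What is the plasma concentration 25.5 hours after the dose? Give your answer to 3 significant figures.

1.25 µg/mL

C₀ = dose / V = 803 / 79.4 = 10.11 µg/mL
C(t) = C₀ e^(−kt) = 10.11 × e^(−0.08200 × 25.5) = 10.11 × e^(−2.091) = 10.11 × 0.1236 ≈ 1.25 µg/mL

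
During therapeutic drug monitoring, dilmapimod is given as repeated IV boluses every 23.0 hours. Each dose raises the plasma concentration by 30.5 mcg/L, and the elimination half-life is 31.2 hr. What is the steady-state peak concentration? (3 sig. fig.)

76.2 mcg/L

k = ln 2 / 31.2 = 0.02222 hr⁻¹
Fraction remaining after one interval: e^(−kτ) = e^(−0.02222 × 23.0) = 0.5999
R = 1 / (1 − 0.5999) = 2.499
Css,max = 30.5 × 2.499 ≈ 76.2 mcg/L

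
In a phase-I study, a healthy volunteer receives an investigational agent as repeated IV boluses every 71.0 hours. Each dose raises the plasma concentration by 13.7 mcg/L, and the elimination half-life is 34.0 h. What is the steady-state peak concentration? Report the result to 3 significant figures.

k = ln 2 / 34.0 = 0.02039 h⁻¹
Fraction remaining after one interval: e^(−kτ) = e^(−0.02039 × 71.0) = 0.2352
R = 1 / (1 − 0.2352) = 1.307
Css,max = 13.7 × 1.307 ≈ 17.9 mcg/L

17.9 mcg/L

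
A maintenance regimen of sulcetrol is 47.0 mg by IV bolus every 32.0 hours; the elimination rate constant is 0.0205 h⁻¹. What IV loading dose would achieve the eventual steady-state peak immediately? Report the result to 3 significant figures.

Accumulation ratio R = 1 / (1 − e^(−kτ)) = 1 / (1 − e^(−0.02050×32.0)) = 1 / (1 − 0.5189) = 2.079
Loading dose = maintenance dose × R = 47.0 × 2.079 ≈ 97.7 mg

97.7 mg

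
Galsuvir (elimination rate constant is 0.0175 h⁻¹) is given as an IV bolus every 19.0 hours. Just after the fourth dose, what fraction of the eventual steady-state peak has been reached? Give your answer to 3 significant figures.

0.736

f_n = 1 − e^(−nkτ) = 1 − e^(−4 × 0.01750 × 19.0) = 1 − e^(−1.330) = 1 − 0.2645 ≈ 0.736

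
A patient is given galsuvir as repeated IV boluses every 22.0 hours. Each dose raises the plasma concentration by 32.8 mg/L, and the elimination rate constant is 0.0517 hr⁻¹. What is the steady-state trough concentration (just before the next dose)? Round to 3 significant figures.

15.5 mg/L

Fraction remaining after one interval: e^(−kτ) = e^(−0.05170 × 22.0) = 0.3207
R = 1 / (1 − 0.3207) = 1.472
Css,max = 32.8 × 1.472 = 48.28 mg/L
Css,min = Css,max × e^(−kτ) = 48.28 × 0.3207 ≈ 15.5 mg/L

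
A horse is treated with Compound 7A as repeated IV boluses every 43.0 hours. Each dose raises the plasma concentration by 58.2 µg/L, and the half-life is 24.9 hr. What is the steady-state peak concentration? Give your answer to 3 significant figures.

83.4 µg/L

k = ln 2 / 24.9 = 0.02784 hr⁻¹
Fraction remaining after one interval: e^(−kτ) = e^(−0.02784 × 43.0) = 0.3021
R = 1 / (1 − 0.3021) = 1.433
Css,max = 58.2 × 1.433 ≈ 83.4 µg/L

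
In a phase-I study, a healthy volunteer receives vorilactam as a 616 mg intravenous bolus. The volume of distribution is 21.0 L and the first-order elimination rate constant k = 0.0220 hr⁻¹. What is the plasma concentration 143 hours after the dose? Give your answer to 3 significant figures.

1.26 µg/mL

C₀ = dose / V = 616 / 21.0 = 29.33 µg/mL
C(t) = C₀ e^(−kt) = 29.33 × e^(−0.02200 × 143) = 29.33 × e^(−3.146) = 29.33 × 0.04302 ≈ 1.26 µg/mL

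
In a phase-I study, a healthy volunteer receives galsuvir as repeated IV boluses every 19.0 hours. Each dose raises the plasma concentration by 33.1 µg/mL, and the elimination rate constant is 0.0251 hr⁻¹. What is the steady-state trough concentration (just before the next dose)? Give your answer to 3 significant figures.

Fraction remaining after one interval: e^(−kτ) = e^(−0.02510 × 19.0) = 0.6207
R = 1 / (1 − 0.6207) = 2.636
Css,max = 33.1 × 2.636 = 87.27 µg/mL
Css,min = Css,max × e^(−kτ) = 87.27 × 0.6207 ≈ 54.2 µg/mL

54.2 µg/mL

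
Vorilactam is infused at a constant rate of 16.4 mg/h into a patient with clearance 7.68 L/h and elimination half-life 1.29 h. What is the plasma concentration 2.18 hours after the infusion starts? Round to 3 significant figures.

1.47 mg/L

Css = rate / CL = 16.4 / 7.68 = 2.135 mg/L
k = ln 2 / 1.29 = 0.5373 h⁻¹
C(t) = Css (1 − e^(−kt)) = 2.135 × (1 − e^(−1.171)) = 2.135 × 0.6901 ≈ 1.47 mg/L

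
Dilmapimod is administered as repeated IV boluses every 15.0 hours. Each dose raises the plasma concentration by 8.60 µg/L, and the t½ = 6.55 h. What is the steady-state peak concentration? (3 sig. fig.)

10.8 µg/L

k = ln 2 / 6.55 = 0.1058 h⁻¹
Fraction remaining after one interval: e^(−kτ) = e^(−0.1058 × 15.0) = 0.2045
R = 1 / (1 − 0.2045) = 1.257
Css,max = 8.60 × 1.257 ≈ 10.8 µg/L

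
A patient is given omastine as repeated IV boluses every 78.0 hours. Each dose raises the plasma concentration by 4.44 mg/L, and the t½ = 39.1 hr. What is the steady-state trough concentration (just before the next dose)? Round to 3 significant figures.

k = ln 2 / 39.1 = 0.01773 hr⁻¹
Fraction remaining after one interval: e^(−kτ) = e^(−0.01773 × 78.0) = 0.2509
R = 1 / (1 − 0.2509) = 1.335
Css,max = 4.44 × 1.335 = 5.927 mg/L
Css,min = Css,max × e^(−kτ) = 5.927 × 0.2509 ≈ 1.49 mg/L

1.49 mg/L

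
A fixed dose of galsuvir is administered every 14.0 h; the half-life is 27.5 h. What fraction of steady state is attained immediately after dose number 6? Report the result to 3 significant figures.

0.880

k = ln 2 / 27.5 = 0.02521 h⁻¹
f_n = 1 − e^(−nkτ) = 1 − e^(−6 × 0.02521 × 14.0) = 1 − e^(−2.117) = 1 − 0.1204 ≈ 0.880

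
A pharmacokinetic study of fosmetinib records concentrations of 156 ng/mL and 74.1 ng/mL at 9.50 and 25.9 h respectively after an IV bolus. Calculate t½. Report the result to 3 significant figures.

15.3 hours

k = ln(C₁/C₂) / (t₂ − t₁) = ln(156/74.1) / (25.9 − 9.50)
  = 0.7444 / 16.40 = 0.04539 h⁻¹
t½ = ln 2 / k = ln 2 / 0.04539 ≈ 15.3 hours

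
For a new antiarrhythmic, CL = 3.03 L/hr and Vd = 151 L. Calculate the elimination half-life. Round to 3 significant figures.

k = CL / V = 3.03 / 151 = 0.02007 hr⁻¹
t½ = ln 2 / k = ln 2 / 0.02007 ≈ 34.5 hours

34.5 hours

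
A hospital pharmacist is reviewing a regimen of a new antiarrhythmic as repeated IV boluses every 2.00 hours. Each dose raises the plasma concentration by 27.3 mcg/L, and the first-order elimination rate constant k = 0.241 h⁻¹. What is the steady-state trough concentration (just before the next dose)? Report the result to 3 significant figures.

Fraction remaining after one interval: e^(−kτ) = e^(−0.2410 × 2.00) = 0.6175
R = 1 / (1 − 0.6175) = 2.615
Css,max = 27.3 × 2.615 = 71.38 mcg/L
Css,min = Css,max × e^(−kτ) = 71.38 × 0.6175 ≈ 44.1 mcg/L

44.1 mcg/L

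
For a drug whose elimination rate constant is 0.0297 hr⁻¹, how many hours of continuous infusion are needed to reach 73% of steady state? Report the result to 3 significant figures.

f = 1 − e^(−kt)  ⇒  t = −ln(1 − f) / k
t = −ln(1 − 0.73) / 0.02970 = 1.309 / 0.02970 ≈ 44.1 hours

44.1 hours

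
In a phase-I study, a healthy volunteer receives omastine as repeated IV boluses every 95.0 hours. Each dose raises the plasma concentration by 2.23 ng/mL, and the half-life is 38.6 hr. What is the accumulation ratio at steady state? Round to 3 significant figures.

1.22

k = ln 2 / 38.6 = 0.01796 hr⁻¹
Fraction remaining after one interval: e^(−kτ) = e^(−0.01796 × 95.0) = 0.1816
R = 1 / (1 − 0.1816) = 1 / 0.8184 ≈ 1.22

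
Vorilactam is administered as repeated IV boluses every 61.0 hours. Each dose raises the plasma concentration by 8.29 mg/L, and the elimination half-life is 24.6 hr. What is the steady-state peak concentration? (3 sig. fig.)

10.1 mg/L

k = ln 2 / 24.6 = 0.02818 hr⁻¹
Fraction remaining after one interval: e^(−kτ) = e^(−0.02818 × 61.0) = 0.1793
R = 1 / (1 − 0.1793) = 1.218
Css,max = 8.29 × 1.218 ≈ 10.1 mg/L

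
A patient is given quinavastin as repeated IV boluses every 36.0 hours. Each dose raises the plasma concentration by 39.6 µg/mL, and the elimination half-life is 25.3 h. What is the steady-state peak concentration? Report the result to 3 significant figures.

k = ln 2 / 25.3 = 0.02740 h⁻¹
Fraction remaining after one interval: e^(−kτ) = e^(−0.02740 × 36.0) = 0.3730
R = 1 / (1 − 0.3730) = 1.595
Css,max = 39.6 × 1.595 ≈ 63.2 µg/mL

63.2 µg/mL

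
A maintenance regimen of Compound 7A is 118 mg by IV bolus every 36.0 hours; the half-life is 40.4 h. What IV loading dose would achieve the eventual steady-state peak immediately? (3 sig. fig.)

256 mg

k = ln 2 / 40.4 = 0.01716 h⁻¹
Accumulation ratio R = 1 / (1 − e^(−kτ)) = 1 / (1 − e^(−0.01716×36.0)) = 1 / (1 − 0.5392) = 2.170
Loading dose = maintenance dose × R = 118 × 2.170 ≈ 256 mg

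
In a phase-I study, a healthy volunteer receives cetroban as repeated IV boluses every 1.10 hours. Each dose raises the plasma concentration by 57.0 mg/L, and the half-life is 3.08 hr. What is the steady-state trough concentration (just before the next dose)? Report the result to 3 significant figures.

203 mg/L

k = ln 2 / 3.08 = 0.2250 hr⁻¹
Fraction remaining after one interval: e^(−kτ) = e^(−0.2250 × 1.10) = 0.7807
R = 1 / (1 − 0.7807) = 4.560
Css,max = 57.0 × 4.560 = 259.9 mg/L
Css,min = Css,max × e^(−kτ) = 259.9 × 0.7807 ≈ 203 mg/L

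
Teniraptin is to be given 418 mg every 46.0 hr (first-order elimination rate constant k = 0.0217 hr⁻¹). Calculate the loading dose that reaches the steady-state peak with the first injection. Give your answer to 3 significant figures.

Accumulation ratio R = 1 / (1 − e^(−kτ)) = 1 / (1 − e^(−0.02170×46.0)) = 1 / (1 − 0.3685) = 1.584
Loading dose = maintenance dose × R = 418 × 1.584 ≈ 662 mg

662 mg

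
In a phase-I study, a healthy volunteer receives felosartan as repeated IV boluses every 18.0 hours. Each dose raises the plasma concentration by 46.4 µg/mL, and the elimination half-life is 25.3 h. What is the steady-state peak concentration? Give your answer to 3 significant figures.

119 µg/mL

k = ln 2 / 25.3 = 0.02740 h⁻¹
Fraction remaining after one interval: e^(−kτ) = e^(−0.02740 × 18.0) = 0.6107
R = 1 / (1 − 0.6107) = 2.569
Css,max = 46.4 × 2.569 ≈ 119 µg/mL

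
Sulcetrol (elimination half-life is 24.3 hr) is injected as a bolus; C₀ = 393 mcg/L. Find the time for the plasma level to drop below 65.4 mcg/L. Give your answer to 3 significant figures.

k = ln 2 / 24.3 = 0.02852 hr⁻¹
C(t) = C₀ e^(−kt)  ⇒  t = ln(C₀/C) / k
t = ln(393/65.4) / 0.02852 = 1.793 / 0.02852 ≈ 62.9 hours

62.9 hours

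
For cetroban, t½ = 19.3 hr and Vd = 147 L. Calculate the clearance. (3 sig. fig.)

k = ln 2 / t½ = ln 2 / 19.3 = 0.03591 hr⁻¹
CL = k · V = 0.03591 × 147 ≈ 5.28 L/hr

5.28 L/hr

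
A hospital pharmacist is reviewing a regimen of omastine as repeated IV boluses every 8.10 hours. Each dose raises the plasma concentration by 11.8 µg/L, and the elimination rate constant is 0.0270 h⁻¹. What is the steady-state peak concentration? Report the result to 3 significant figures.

60.1 µg/L

Fraction remaining after one interval: e^(−kτ) = e^(−0.02700 × 8.10) = 0.8036
R = 1 / (1 − 0.8036) = 5.091
Css,max = 11.8 × 5.091 ≈ 60.1 µg/L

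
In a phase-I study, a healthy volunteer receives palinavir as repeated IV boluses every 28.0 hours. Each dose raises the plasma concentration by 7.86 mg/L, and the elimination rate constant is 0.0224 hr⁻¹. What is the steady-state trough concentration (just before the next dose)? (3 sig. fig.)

9.01 mg/L

Fraction remaining after one interval: e^(−kτ) = e^(−0.02240 × 28.0) = 0.5341
R = 1 / (1 − 0.5341) = 2.146
Css,max = 7.86 × 2.146 = 16.87 mg/L
Css,min = Css,max × e^(−kτ) = 16.87 × 0.5341 ≈ 9.01 mg/L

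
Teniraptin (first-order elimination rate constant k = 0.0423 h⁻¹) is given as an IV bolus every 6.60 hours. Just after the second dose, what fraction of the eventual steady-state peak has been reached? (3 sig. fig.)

f_n = 1 − e^(−nkτ) = 1 − e^(−2 × 0.04230 × 6.60) = 1 − e^(−0.5584) = 1 − 0.5721 ≈ 0.428

0.428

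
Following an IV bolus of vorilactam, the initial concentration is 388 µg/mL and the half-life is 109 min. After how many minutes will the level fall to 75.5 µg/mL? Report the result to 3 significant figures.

k = ln 2 / 109 = 0.006359 min⁻¹
C(t) = C₀ e^(−kt)  ⇒  t = ln(C₀/C) / k
t = ln(388/75.5) / 0.006359 = 1.637 / 0.006359 ≈ 257 minutes

257 minutes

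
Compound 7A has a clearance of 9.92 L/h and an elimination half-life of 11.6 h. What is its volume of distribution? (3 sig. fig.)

k = ln 2 / t½ = ln 2 / 11.6 = 0.05975 h⁻¹
V = CL / k = 9.92 / 0.05975 ≈ 166 L

166 L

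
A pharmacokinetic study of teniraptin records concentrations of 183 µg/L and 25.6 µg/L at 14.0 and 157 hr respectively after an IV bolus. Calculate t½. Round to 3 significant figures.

k = ln(C₁/C₂) / (t₂ − t₁) = ln(183/25.6) / (157 − 14.0)
  = 1.967 / 143.0 = 0.01375 hr⁻¹
t½ = ln 2 / k = ln 2 / 0.01375 ≈ 50.4 hours

50.4 hours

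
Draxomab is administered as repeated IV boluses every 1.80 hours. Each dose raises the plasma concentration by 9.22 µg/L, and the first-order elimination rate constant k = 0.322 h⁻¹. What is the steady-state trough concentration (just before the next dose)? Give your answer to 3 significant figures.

11.7 µg/L

Fraction remaining after one interval: e^(−kτ) = e^(−0.3220 × 1.80) = 0.5601
R = 1 / (1 − 0.5601) = 2.273
Css,max = 9.22 × 2.273 = 20.96 µg/L
Css,min = Css,max × e^(−kτ) = 20.96 × 0.5601 ≈ 11.7 µg/L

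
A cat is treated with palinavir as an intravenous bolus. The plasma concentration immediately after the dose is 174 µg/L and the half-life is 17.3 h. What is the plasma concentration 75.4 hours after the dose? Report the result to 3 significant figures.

8.48 µg/L

k = ln 2 / 17.3 = 0.04007 h⁻¹
C(t) = C₀ e^(−kt) = 174 × e^(−0.04007 × 75.4) = 174 × e^(−3.021) = 174 × 0.04875 ≈ 8.48 µg/L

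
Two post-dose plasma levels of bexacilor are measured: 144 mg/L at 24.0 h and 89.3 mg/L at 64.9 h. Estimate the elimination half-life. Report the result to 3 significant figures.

k = ln(C₁/C₂) / (t₂ − t₁) = ln(144/89.3) / (64.9 − 24.0)
  = 0.4778 / 40.90 = 0.01168 h⁻¹
t½ = ln 2 / k = ln 2 / 0.01168 ≈ 59.3 hours

59.3 hours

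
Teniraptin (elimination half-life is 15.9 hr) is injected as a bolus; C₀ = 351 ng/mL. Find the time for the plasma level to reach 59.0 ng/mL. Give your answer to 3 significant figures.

40.9 hours

k = ln 2 / 15.9 = 0.04359 hr⁻¹
C(t) = C₀ e^(−kt)  ⇒  t = ln(C₀/C) / k
t = ln(351/59.0) / 0.04359 = 1.783 / 0.04359 ≈ 40.9 hours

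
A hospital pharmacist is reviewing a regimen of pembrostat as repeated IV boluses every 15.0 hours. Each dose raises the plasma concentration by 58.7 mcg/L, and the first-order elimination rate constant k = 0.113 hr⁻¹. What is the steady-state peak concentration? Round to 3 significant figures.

71.9 mcg/L

Fraction remaining after one interval: e^(−kτ) = e^(−0.1130 × 15.0) = 0.1836
R = 1 / (1 − 0.1836) = 1.225
Css,max = 58.7 × 1.225 ≈ 71.9 mcg/L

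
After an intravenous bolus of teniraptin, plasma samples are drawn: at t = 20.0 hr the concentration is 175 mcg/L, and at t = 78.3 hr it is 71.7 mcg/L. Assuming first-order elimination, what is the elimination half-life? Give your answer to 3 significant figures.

k = ln(C₁/C₂) / (t₂ − t₁) = ln(175/71.7) / (78.3 − 20.0)
  = 0.8923 / 58.30 = 0.01531 hr⁻¹
t½ = ln 2 / k = ln 2 / 0.01531 ≈ 45.3 hours

45.3 hours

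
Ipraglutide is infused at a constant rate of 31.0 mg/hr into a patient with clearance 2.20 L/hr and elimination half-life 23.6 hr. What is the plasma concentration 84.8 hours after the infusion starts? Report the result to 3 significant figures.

12.9 mg/L

Css = rate / CL = 31.0 / 2.20 = 14.09 mg/L
k = ln 2 / 23.6 = 0.02937 hr⁻¹
C(t) = Css (1 − e^(−kt)) = 14.09 × (1 − e^(−2.491)) = 14.09 × 0.9171 ≈ 12.9 mg/L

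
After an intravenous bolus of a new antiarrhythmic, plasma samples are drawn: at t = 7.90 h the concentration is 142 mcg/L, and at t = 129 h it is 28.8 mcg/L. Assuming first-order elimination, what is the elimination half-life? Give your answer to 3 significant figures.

k = ln(C₁/C₂) / (t₂ − t₁) = ln(142/28.8) / (129 − 7.90)
  = 1.595 / 121.1 = 0.01317 h⁻¹
t½ = ln 2 / k = ln 2 / 0.01317 ≈ 52.6 hours

52.6 hours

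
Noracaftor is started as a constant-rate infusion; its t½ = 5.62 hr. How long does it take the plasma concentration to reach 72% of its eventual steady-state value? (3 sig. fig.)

k = ln 2 / 5.62 = 0.1233 hr⁻¹
f = 1 − e^(−kt)  ⇒  t = −ln(1 − f) / k
t = −ln(1 − 0.72) / 0.1233 = 1.273 / 0.1233 ≈ 10.3 hours

10.3 hours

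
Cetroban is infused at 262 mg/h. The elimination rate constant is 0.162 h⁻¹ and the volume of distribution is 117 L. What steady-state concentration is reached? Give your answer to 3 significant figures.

13.8 µg/mL

CL = k · V = 0.162 × 117 = 18.95 L/h
Css = rate / CL = 262 / 18.95 ≈ 13.8 µg/mL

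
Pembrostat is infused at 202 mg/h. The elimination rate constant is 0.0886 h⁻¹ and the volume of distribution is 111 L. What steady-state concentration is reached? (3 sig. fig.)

CL = k · V = 0.0886 × 111 = 9.835 L/h
Css = rate / CL = 202 / 9.835 ≈ 20.5 µg/mL

20.5 µg/mL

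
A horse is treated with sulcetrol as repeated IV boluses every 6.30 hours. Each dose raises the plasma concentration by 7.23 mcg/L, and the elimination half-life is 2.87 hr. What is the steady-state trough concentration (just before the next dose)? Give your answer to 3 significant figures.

2.02 mcg/L

k = ln 2 / 2.87 = 0.2415 hr⁻¹
Fraction remaining after one interval: e^(−kτ) = e^(−0.2415 × 6.30) = 0.2184
R = 1 / (1 − 0.2184) = 1.279
Css,max = 7.23 × 1.279 = 9.250 mcg/L
Css,min = Css,max × e^(−kτ) = 9.250 × 0.2184 ≈ 2.02 mcg/L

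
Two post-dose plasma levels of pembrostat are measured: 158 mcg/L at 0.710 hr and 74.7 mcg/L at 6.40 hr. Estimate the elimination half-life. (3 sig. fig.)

k = ln(C₁/C₂) / (t₂ − t₁) = ln(158/74.7) / (6.40 − 0.710)
  = 0.7491 / 5.690 = 0.1317 hr⁻¹
t½ = ln 2 / k = ln 2 / 0.1317 ≈ 5.26 hours

5.26 hours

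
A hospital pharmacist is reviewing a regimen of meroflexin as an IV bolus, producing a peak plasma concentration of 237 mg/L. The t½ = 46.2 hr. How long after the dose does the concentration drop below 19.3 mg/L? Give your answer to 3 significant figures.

k = ln 2 / 46.2 = 0.01500 hr⁻¹
C(t) = C₀ e^(−kt)  ⇒  t = ln(C₀/C) / k
t = ln(237/19.3) / 0.01500 = 2.508 / 0.01500 ≈ 167 hours

167 hours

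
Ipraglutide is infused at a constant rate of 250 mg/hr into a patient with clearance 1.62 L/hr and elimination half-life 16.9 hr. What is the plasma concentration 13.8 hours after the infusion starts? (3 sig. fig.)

Css = rate / CL = 250 / 1.62 = 154.3 µg/mL
k = ln 2 / 16.9 = 0.04101 hr⁻¹
C(t) = Css (1 − e^(−kt)) = 154.3 × (1 − e^(−0.5660)) = 154.3 × 0.4322 ≈ 66.7 µg/mL

66.7 µg/mL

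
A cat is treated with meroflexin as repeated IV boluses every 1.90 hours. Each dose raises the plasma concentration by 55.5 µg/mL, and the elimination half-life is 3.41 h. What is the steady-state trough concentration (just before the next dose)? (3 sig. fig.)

118 µg/mL

k = ln 2 / 3.41 = 0.2033 h⁻¹
Fraction remaining after one interval: e^(−kτ) = e^(−0.2033 × 1.90) = 0.6796
R = 1 / (1 − 0.6796) = 3.121
Css,max = 55.5 × 3.121 = 173.2 µg/mL
Css,min = Css,max × e^(−kτ) = 173.2 × 0.6796 ≈ 118 µg/mL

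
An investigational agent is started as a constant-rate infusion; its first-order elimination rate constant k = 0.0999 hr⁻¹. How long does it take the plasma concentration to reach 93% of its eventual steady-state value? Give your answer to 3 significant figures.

f = 1 − e^(−kt)  ⇒  t = −ln(1 − f) / k
t = −ln(1 − 0.93) / 0.09990 = 2.659 / 0.09990 ≈ 26.6 hours

26.6 hours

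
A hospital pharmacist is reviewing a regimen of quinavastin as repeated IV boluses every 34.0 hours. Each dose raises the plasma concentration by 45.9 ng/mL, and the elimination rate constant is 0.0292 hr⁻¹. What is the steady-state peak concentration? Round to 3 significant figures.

72.9 ng/mL

Fraction remaining after one interval: e^(−kτ) = e^(−0.02920 × 34.0) = 0.3705
R = 1 / (1 − 0.3705) = 1.589
Css,max = 45.9 × 1.589 ≈ 72.9 ng/mL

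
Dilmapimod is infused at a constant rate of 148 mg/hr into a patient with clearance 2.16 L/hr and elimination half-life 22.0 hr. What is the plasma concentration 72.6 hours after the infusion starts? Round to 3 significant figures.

61.6 mg/L

Css = rate / CL = 148 / 2.16 = 68.52 mg/L
k = ln 2 / 22.0 = 0.03151 hr⁻¹
C(t) = Css (1 − e^(−kt)) = 68.52 × (1 − e^(−2.287)) = 68.52 × 0.8985 ≈ 61.6 mg/L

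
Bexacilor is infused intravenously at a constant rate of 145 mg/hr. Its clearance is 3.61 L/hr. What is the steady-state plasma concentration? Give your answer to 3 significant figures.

Css = infusion rate / CL = 145 / 3.61 ≈ 40.2 mg/L

40.2 mg/L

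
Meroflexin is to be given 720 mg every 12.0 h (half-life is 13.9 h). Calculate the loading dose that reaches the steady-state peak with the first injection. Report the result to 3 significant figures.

k = ln 2 / 13.9 = 0.04987 h⁻¹
Accumulation ratio R = 1 / (1 − e^(−kτ)) = 1 / (1 − e^(−0.04987×12.0)) = 1 / (1 − 0.5497) = 2.221
Loading dose = maintenance dose × R = 720 × 2.221 ≈ 1600 mg

1600 mg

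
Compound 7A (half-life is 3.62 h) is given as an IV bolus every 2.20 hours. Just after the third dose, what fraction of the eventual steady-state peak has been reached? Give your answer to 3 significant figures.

0.717

k = ln 2 / 3.62 = 0.1915 h⁻¹
f_n = 1 − e^(−nkτ) = 1 − e^(−3 × 0.1915 × 2.20) = 1 − e^(−1.264) = 1 − 0.2826 ≈ 0.717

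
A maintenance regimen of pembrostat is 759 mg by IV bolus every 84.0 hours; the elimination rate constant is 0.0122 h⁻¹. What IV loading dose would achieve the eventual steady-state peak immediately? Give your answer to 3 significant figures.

1180 mg

Accumulation ratio R = 1 / (1 − e^(−kτ)) = 1 / (1 − e^(−0.01220×84.0)) = 1 / (1 − 0.3589) = 1.560
Loading dose = maintenance dose × R = 759 × 1.560 ≈ 1180 mg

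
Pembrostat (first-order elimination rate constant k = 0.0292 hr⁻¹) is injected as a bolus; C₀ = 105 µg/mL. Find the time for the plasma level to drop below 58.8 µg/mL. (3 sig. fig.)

19.9 hours

C(t) = C₀ e^(−kt)  ⇒  t = ln(C₀/C) / k
t = ln(105/58.8) / 0.02920 = 0.5798 / 0.02920 ≈ 19.9 hours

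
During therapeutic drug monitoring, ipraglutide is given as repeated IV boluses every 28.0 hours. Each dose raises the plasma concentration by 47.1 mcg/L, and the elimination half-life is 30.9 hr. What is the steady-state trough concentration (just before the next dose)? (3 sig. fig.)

k = ln 2 / 30.9 = 0.02243 hr⁻¹
Fraction remaining after one interval: e^(−kτ) = e^(−0.02243 × 28.0) = 0.5336
R = 1 / (1 − 0.5336) = 2.144
Css,max = 47.1 × 2.144 = 101.0 mcg/L
Css,min = Css,max × e^(−kτ) = 101.0 × 0.5336 ≈ 53.9 mcg/L

53.9 mcg/L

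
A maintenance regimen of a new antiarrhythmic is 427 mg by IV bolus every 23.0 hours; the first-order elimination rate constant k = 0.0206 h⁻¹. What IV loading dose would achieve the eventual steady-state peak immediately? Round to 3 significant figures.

Accumulation ratio R = 1 / (1 − e^(−kτ)) = 1 / (1 − e^(−0.02060×23.0)) = 1 / (1 − 0.6226) = 2.650
Loading dose = maintenance dose × R = 427 × 2.650 ≈ 1130 mg

1130 mg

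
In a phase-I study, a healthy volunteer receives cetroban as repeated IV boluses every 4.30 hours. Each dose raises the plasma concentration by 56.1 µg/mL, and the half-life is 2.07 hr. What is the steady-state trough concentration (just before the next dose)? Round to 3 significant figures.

17.4 µg/mL

k = ln 2 / 2.07 = 0.3349 hr⁻¹
Fraction remaining after one interval: e^(−kτ) = e^(−0.3349 × 4.30) = 0.2370
R = 1 / (1 − 0.2370) = 1.311
Css,max = 56.1 × 1.311 = 73.52 µg/mL
Css,min = Css,max × e^(−kτ) = 73.52 × 0.2370 ≈ 17.4 µg/mL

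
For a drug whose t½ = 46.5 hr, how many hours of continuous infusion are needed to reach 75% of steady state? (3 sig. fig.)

k = ln 2 / 46.5 = 0.01491 hr⁻¹
f = 1 − e^(−kt)  ⇒  t = −ln(1 − f) / k
t = −ln(1 − 0.75) / 0.01491 = 1.386 / 0.01491 ≈ 93.0 hours

93.0 hours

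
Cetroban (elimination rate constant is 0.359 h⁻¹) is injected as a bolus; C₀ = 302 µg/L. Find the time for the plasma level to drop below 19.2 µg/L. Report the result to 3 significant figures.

7.68 hours

C(t) = C₀ e^(−kt)  ⇒  t = ln(C₀/C) / k
t = ln(302/19.2) / 0.3590 = 2.756 / 0.3590 ≈ 7.68 hours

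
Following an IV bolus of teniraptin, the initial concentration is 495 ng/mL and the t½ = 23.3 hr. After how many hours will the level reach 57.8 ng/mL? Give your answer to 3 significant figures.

72.2 hours

k = ln 2 / 23.3 = 0.02975 hr⁻¹
C(t) = C₀ e^(−kt)  ⇒  t = ln(C₀/C) / k
t = ln(495/57.8) / 0.02975 = 2.148 / 0.02975 ≈ 72.2 hours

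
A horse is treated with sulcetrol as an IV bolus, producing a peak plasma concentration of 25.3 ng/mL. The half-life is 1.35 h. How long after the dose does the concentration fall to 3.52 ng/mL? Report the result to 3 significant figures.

k = ln 2 / 1.35 = 0.5134 h⁻¹
C(t) = C₀ e^(−kt)  ⇒  t = ln(C₀/C) / k
t = ln(25.3/3.52) / 0.5134 = 1.972 / 0.5134 ≈ 3.84 hours

3.84 hours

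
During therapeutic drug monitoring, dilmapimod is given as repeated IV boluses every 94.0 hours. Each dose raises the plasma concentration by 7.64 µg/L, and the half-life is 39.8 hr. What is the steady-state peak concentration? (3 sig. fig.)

9.49 µg/L

k = ln 2 / 39.8 = 0.01742 hr⁻¹
Fraction remaining after one interval: e^(−kτ) = e^(−0.01742 × 94.0) = 0.1945
R = 1 / (1 − 0.1945) = 1.242
Css,max = 7.64 × 1.242 ≈ 9.49 µg/L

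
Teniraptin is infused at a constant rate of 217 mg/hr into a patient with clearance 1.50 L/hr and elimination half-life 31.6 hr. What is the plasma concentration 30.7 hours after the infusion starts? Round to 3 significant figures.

70.9 mg/L

Css = rate / CL = 217 / 1.50 = 144.7 mg/L
k = ln 2 / 31.6 = 0.02194 hr⁻¹
C(t) = Css (1 − e^(−kt)) = 144.7 × (1 − e^(−0.6734)) = 144.7 × 0.4900 ≈ 70.9 mg/L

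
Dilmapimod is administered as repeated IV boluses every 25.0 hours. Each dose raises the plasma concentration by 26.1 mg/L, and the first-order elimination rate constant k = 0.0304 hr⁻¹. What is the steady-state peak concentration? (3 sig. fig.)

49.0 mg/L

Fraction remaining after one interval: e^(−kτ) = e^(−0.03040 × 25.0) = 0.4677
R = 1 / (1 − 0.4677) = 1.879
Css,max = 26.1 × 1.879 ≈ 49.0 mg/L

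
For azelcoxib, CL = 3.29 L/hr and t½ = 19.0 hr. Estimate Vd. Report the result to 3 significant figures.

90.2 L

k = ln 2 / t½ = ln 2 / 19.0 = 0.03648 hr⁻¹
V = CL / k = 3.29 / 0.03648 ≈ 90.2 L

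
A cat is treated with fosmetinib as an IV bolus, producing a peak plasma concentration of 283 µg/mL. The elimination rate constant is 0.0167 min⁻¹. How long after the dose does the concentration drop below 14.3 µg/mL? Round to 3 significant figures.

179 minutes

C(t) = C₀ e^(−kt)  ⇒  t = ln(C₀/C) / k
t = ln(283/14.3) / 0.01670 = 2.985 / 0.01670 ≈ 179 minutes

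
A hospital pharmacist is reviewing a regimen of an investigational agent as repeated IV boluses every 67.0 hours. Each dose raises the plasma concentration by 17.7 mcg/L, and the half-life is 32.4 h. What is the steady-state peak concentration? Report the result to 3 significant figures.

23.2 mcg/L

k = ln 2 / 32.4 = 0.02139 h⁻¹
Fraction remaining after one interval: e^(−kτ) = e^(−0.02139 × 67.0) = 0.2385
R = 1 / (1 − 0.2385) = 1.313
Css,max = 17.7 × 1.313 ≈ 23.2 mcg/L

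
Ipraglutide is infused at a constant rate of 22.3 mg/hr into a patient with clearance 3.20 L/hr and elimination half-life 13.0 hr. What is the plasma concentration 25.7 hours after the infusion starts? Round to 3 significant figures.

5.20 µg/mL

Css = rate / CL = 22.3 / 3.20 = 6.969 µg/mL
k = ln 2 / 13.0 = 0.05332 hr⁻¹
C(t) = Css (1 − e^(−kt)) = 6.969 × (1 − e^(−1.370)) = 6.969 × 0.7460 ≈ 5.20 µg/mL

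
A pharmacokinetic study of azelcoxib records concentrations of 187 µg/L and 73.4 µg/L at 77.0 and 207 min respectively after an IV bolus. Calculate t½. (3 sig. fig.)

k = ln(C₁/C₂) / (t₂ − t₁) = ln(187/73.4) / (207 − 77.0)
  = 0.9352 / 130.0 = 0.007194 min⁻¹
t½ = ln 2 / k = ln 2 / 0.007194 ≈ 96.4 minutes

96.4 minutes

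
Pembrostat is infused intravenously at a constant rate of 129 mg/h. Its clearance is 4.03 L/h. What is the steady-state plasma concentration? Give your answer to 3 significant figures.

32.0 µg/mL

Css = infusion rate / CL = 129 / 4.03 ≈ 32.0 µg/mL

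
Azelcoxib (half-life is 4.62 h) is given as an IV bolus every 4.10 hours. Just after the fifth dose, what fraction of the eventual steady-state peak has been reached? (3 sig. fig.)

0.954

k = ln 2 / 4.62 = 0.1500 h⁻¹
f_n = 1 − e^(−nkτ) = 1 − e^(−5 × 0.1500 × 4.10) = 1 − e^(−3.076) = 1 − 0.04616 ≈ 0.954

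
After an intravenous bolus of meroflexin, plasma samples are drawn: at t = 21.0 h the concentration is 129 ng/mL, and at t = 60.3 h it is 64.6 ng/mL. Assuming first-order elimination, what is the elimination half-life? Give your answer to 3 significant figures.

k = ln(C₁/C₂) / (t₂ − t₁) = ln(129/64.6) / (60.3 − 21.0)
  = 0.6916 / 39.30 = 0.01760 h⁻¹
t½ = ln 2 / k = ln 2 / 0.01760 ≈ 39.4 hours

39.4 hours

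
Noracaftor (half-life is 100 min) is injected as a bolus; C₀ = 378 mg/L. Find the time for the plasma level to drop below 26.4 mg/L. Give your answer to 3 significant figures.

k = ln 2 / 100 = 0.006931 min⁻¹
C(t) = C₀ e^(−kt)  ⇒  t = ln(C₀/C) / k
t = ln(378/26.4) / 0.006931 = 2.662 / 0.006931 ≈ 384 minutes

384 minutes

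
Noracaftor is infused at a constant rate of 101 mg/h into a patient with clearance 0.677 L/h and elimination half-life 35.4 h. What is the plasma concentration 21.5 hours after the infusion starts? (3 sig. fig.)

Css = rate / CL = 101 / 0.677 = 149.2 µg/mL
k = ln 2 / 35.4 = 0.01958 h⁻¹
C(t) = Css (1 − e^(−kt)) = 149.2 × (1 − e^(−0.4210)) = 149.2 × 0.3436 ≈ 51.3 µg/mL

51.3 µg/mL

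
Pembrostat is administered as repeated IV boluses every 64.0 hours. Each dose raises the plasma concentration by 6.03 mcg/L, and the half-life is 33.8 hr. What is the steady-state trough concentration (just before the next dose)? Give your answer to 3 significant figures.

k = ln 2 / 33.8 = 0.02051 hr⁻¹
Fraction remaining after one interval: e^(−kτ) = e^(−0.02051 × 64.0) = 0.2692
R = 1 / (1 − 0.2692) = 1.368
Css,max = 6.03 × 1.368 = 8.251 mcg/L
Css,min = Css,max × e^(−kτ) = 8.251 × 0.2692 ≈ 2.22 mcg/L

2.22 mcg/L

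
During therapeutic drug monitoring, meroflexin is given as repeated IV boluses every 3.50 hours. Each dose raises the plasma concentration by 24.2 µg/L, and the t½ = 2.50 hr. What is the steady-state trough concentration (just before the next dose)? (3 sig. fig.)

k = ln 2 / 2.50 = 0.2773 hr⁻¹
Fraction remaining after one interval: e^(−kτ) = e^(−0.2773 × 3.50) = 0.3789
R = 1 / (1 − 0.3789) = 1.610
Css,max = 24.2 × 1.610 = 38.96 µg/L
Css,min = Css,max × e^(−kτ) = 38.96 × 0.3789 ≈ 14.8 µg/L

14.8 µg/L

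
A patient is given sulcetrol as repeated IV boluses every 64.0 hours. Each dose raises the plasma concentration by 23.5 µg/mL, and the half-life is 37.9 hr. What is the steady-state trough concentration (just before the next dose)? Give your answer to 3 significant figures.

10.6 µg/mL

k = ln 2 / 37.9 = 0.01829 hr⁻¹
Fraction remaining after one interval: e^(−kτ) = e^(−0.01829 × 64.0) = 0.3102
R = 1 / (1 − 0.3102) = 1.450
Css,max = 23.5 × 1.450 = 34.07 µg/mL
Css,min = Css,max × e^(−kτ) = 34.07 × 0.3102 ≈ 10.6 µg/mL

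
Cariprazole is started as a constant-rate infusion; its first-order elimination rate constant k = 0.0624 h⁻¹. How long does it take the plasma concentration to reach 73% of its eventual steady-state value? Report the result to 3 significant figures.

21.0 hours

f = 1 − e^(−kt)  ⇒  t = −ln(1 − f) / k
t = −ln(1 − 0.73) / 0.06240 = 1.309 / 0.06240 ≈ 21.0 hours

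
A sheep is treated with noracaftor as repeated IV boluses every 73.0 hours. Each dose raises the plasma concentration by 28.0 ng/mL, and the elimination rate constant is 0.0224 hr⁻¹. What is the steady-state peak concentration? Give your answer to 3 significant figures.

34.8 ng/mL

Fraction remaining after one interval: e^(−kτ) = e^(−0.02240 × 73.0) = 0.1949
R = 1 / (1 − 0.1949) = 1.242
Css,max = 28.0 × 1.242 ≈ 34.8 ng/mL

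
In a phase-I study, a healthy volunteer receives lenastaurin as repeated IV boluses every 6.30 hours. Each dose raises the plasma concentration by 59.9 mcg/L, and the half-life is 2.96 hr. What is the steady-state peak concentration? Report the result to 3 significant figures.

77.7 mcg/L

k = ln 2 / 2.96 = 0.2342 hr⁻¹
Fraction remaining after one interval: e^(−kτ) = e^(−0.2342 × 6.30) = 0.2287
R = 1 / (1 − 0.2287) = 1.297
Css,max = 59.9 × 1.297 ≈ 77.7 mcg/L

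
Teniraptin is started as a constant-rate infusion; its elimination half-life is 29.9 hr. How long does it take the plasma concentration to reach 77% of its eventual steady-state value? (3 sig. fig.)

63.4 hours

k = ln 2 / 29.9 = 0.02318 hr⁻¹
f = 1 − e^(−kt)  ⇒  t = −ln(1 − f) / k
t = −ln(1 − 0.77) / 0.02318 = 1.470 / 0.02318 ≈ 63.4 hours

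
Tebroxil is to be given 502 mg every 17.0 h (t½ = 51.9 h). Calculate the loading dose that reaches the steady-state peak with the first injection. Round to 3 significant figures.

2470 mg

k = ln 2 / 51.9 = 0.01336 h⁻¹
Accumulation ratio R = 1 / (1 − e^(−kτ)) = 1 / (1 − e^(−0.01336×17.0)) = 1 / (1 − 0.7969) = 4.923
Loading dose = maintenance dose × R = 502 × 4.923 ≈ 2470 mg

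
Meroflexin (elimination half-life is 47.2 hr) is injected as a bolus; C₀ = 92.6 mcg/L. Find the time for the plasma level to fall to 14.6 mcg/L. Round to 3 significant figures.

126 hours

k = ln 2 / 47.2 = 0.01469 hr⁻¹
C(t) = C₀ e^(−kt)  ⇒  t = ln(C₀/C) / k
t = ln(92.6/14.6) / 0.01469 = 1.847 / 0.01469 ≈ 126 hours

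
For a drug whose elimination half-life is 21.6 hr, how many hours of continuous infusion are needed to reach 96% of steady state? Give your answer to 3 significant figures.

100 hours

k = ln 2 / 21.6 = 0.03209 hr⁻¹
f = 1 − e^(−kt)  ⇒  t = −ln(1 − f) / k
t = −ln(1 − 0.96) / 0.03209 = 3.219 / 0.03209 ≈ 100 hours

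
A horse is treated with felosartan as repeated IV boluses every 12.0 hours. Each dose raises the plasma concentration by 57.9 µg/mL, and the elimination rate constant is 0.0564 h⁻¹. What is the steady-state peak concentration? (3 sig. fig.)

118 µg/mL

Fraction remaining after one interval: e^(−kτ) = e^(−0.05640 × 12.0) = 0.5082
R = 1 / (1 − 0.5082) = 2.034
Css,max = 57.9 × 2.034 ≈ 118 µg/mL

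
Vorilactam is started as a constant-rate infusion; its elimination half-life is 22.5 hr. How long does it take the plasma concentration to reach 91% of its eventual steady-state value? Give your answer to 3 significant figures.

78.2 hours

k = ln 2 / 22.5 = 0.03081 hr⁻¹
f = 1 − e^(−kt)  ⇒  t = −ln(1 − f) / k
t = −ln(1 − 0.91) / 0.03081 = 2.408 / 0.03081 ≈ 78.2 hours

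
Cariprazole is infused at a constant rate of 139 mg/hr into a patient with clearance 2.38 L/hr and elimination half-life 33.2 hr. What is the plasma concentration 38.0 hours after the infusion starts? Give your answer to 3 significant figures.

32.0 µg/mL

Css = rate / CL = 139 / 2.38 = 58.40 µg/mL
k = ln 2 / 33.2 = 0.02088 hr⁻¹
C(t) = Css (1 − e^(−kt)) = 58.40 × (1 − e^(−0.7934)) = 58.40 × 0.5477 ≈ 32.0 µg/mL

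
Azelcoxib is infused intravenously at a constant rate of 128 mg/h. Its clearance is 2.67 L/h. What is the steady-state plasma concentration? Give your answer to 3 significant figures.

Css = infusion rate / CL = 128 / 2.67 ≈ 47.9 µg/mL

47.9 µg/mL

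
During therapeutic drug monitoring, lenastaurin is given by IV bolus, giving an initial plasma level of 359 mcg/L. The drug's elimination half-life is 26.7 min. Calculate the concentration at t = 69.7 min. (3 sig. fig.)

58.8 mcg/L

k = ln 2 / 26.7 = 0.02596 min⁻¹
C(t) = C₀ e^(−kt) = 359 × e^(−0.02596 × 69.7) = 359 × e^(−1.809) = 359 × 0.1637 ≈ 58.8 mcg/L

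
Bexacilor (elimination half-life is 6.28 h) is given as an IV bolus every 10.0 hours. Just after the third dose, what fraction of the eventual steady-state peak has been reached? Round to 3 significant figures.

0.964

k = ln 2 / 6.28 = 0.1104 h⁻¹
f_n = 1 − e^(−nkτ) = 1 − e^(−3 × 0.1104 × 10.0) = 1 − e^(−3.311) = 1 − 0.03647 ≈ 0.964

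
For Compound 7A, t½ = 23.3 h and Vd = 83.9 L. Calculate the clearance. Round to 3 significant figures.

2.50 L/h

k = ln 2 / t½ = ln 2 / 23.3 = 0.02975 h⁻¹
CL = k · V = 0.02975 × 83.9 ≈ 2.50 L/h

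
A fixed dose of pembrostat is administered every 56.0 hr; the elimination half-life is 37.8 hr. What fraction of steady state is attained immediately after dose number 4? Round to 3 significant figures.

k = ln 2 / 37.8 = 0.01834 hr⁻¹
f_n = 1 − e^(−nkτ) = 1 − e^(−4 × 0.01834 × 56.0) = 1 − e^(−4.108) = 1 − 0.01645 ≈ 0.984

0.984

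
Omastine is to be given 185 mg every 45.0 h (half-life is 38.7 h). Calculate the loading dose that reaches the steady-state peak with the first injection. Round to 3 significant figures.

k = ln 2 / 38.7 = 0.01791 h⁻¹
Accumulation ratio R = 1 / (1 − e^(−kτ)) = 1 / (1 − e^(−0.01791×45.0)) = 1 / (1 − 0.4466) = 1.807
Loading dose = maintenance dose × R = 185 × 1.807 ≈ 334 mg

334 mg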